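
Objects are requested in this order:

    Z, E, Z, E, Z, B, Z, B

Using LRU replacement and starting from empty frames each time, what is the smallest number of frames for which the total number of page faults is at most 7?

2

f=1: 8 faults
f=2: 3 faults
f=3: 3 faults
Smallest f with faults ≤ 7 is 2.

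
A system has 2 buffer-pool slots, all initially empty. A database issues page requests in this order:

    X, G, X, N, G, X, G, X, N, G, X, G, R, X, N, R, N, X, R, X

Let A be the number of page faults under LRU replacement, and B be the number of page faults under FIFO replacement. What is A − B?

Under LRU: F F . F F F . . F F F . F F F F . F F . → 14 faults.
Under FIFO: F F . F . F F . F . F F F F F F . F . . → 13 faults.
A − B = 14 − 13 = 1.

1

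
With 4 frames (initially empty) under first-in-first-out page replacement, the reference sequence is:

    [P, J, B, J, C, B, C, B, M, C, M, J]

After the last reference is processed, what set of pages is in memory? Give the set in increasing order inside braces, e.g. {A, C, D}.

P -> fault, frames [P]
J -> fault, frames [P, J]
B -> fault, frames [P, J, B]
J -> hit
C -> fault, frames [P, J, B, C]
B -> hit
C -> hit
B -> hit
M -> fault, evict P, frames [J, B, C, M]
C -> hit
M -> hit
J -> hit

{B, C, J, M}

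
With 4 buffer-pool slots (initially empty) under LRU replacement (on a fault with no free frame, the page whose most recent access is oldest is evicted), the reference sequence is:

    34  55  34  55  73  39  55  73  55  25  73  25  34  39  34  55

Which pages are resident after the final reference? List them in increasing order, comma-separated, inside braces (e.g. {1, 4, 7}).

{25, 34, 39, 55}

34 → miss, frames [34]
55 → miss, frames [34, 55]
34 → hit
55 → hit
73 → miss, frames [34, 55, 73]
39 → miss, frames [34, 55, 73, 39]
55 → hit
73 → hit
55 → hit
25 → miss, evict 34, frames [39, 73, 55, 25]
73 → hit
25 → hit
34 → miss, evict 39, frames [55, 73, 25, 34]
39 → miss, evict 55, frames [73, 25, 34, 39]
34 → hit
55 → miss, evict 73, frames [25, 39, 34, 55]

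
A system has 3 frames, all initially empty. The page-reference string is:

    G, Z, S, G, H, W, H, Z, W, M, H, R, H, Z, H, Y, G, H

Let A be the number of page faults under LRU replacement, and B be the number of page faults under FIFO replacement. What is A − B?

Under LRU: F F F . F F . F . F F F . F . F F . → 12 faults.
Under FIFO: F F F . F F . F . F F F . F . F F F → 13 faults.
A − B = 12 − 13 = -1.

-1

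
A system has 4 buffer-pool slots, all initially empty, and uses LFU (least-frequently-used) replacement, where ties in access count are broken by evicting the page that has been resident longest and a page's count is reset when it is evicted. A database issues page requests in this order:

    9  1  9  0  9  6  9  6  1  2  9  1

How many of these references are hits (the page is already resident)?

7

9: miss, frames {9}
1: miss, frames {9,1}
9: hit
0: miss, frames {9,1,0}
9: hit
6: miss, frames {9,1,0,6}
9: hit
6: hit
1: hit
2: miss, evict 0, frames {9,1,6,2}
9: hit
1: hit
Hits: 7.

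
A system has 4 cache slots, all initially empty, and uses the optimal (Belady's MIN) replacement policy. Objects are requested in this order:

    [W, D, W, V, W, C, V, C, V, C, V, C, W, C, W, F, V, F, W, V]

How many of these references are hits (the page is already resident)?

15

W: fault, frames (W)
D: fault, frames (W D)
W: hit
V: fault, frames (W D V)
W: hit
C: fault, frames (W D V C)
V: hit
C: hit
V: hit
C: hit
V: hit
C: hit
W: hit
C: hit
W: hit
F: fault, evict C, frames (W D V F)
V: hit
F: hit
W: hit
V: hit
Hits: 15.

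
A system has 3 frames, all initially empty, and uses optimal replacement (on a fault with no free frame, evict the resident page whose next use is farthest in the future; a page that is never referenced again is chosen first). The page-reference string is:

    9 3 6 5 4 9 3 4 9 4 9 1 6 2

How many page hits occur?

9 -> miss, frames (9)
3 -> miss, frames (9 3)
6 -> miss, frames (9 3 6)
5 -> miss, evict 6, frames (9 3 5)
4 -> miss, evict 5, frames (9 3 4)
9 -> hit
3 -> hit
4 -> hit
9 -> hit
4 -> hit
9 -> hit
1 -> miss, evict 4, frames (9 3 1)
6 -> miss, evict 1, frames (9 3 6)
2 -> miss, evict 6, frames (9 3 2)
Hits: 6.

6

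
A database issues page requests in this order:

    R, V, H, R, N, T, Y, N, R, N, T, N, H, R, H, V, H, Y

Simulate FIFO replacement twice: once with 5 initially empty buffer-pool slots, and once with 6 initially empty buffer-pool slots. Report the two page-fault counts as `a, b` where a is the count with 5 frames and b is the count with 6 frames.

9, 6

5 frames: F F F . F F F . F . . . . . . F F . → 9 faults.
6 frames: F F F . F F F . . . . . . . . . . . → 6 faults.
6 < 9: adding a frame reduced faults, as is typical.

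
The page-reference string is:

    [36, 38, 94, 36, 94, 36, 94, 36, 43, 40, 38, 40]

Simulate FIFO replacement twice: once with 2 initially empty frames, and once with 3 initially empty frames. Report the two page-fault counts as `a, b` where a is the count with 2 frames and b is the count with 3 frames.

2 frames: F F F F . . . . F F F . → 7 faults.
3 frames: F F F . . . . . F F F . → 6 faults.
6 < 7: adding a frame reduced faults, as is typical.

7, 6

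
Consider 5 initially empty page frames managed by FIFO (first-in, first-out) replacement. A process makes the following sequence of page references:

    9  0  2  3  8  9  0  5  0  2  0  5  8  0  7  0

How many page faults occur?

9: miss, frames {9}
0: miss, frames {9,0}
2: miss, frames {9,0,2}
3: miss, frames {9,0,2,3}
8: miss, frames {9,0,2,3,8}
9: hit
0: hit
5: miss, evict 9, frames {0,2,3,8,5}
0: hit
2: hit
0: hit
5: hit
8: hit
0: hit
7: miss, evict 0, frames {2,3,8,5,7}
0: miss, evict 2, frames {3,8,5,7,0}
Page faults: 8.

8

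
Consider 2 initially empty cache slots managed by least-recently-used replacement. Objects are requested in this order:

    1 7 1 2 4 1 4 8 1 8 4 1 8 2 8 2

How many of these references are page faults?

11

1 -> fault, frames (1)
7 -> fault, frames (1 7)
1 -> hit
2 -> fault, evict 7, frames (1 2)
4 -> fault, evict 1, frames (2 4)
1 -> fault, evict 2, frames (4 1)
4 -> hit
8 -> fault, evict 1, frames (4 8)
1 -> fault, evict 4, frames (8 1)
8 -> hit
4 -> fault, evict 1, frames (8 4)
1 -> fault, evict 8, frames (4 1)
8 -> fault, evict 4, frames (1 8)
2 -> fault, evict 1, frames (8 2)
8 -> hit
2 -> hit
Page faults: 11.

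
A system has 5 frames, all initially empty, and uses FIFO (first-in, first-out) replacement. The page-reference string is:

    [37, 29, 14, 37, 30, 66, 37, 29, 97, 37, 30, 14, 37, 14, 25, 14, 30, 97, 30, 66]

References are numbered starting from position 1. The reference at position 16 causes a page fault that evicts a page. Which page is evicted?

pos 1: 37 → fault, frames {37}
pos 2: 29 → fault, frames {37,29}
pos 3: 14 → fault, frames {37,29,14}
pos 4: 37 → hit
pos 5: 30 → fault, frames {37,29,14,30}
pos 6: 66 → fault, frames {37,29,14,30,66}
pos 7: 37 → hit
pos 8: 29 → hit
pos 9: 97 → fault, evict 37, frames {29,14,30,66,97}
pos 10: 37 → fault, evict 29, frames {14,30,66,97,37}
pos 11: 30 → hit
pos 12: 14 → hit
pos 13: 37 → hit
pos 14: 14 → hit
pos 15: 25 → fault, evict 14, frames {30,66,97,37,25}
pos 16: 14 → fault, evict 30, frames {66,97,37,25,14}
At position 16, page 30 is evicted.

30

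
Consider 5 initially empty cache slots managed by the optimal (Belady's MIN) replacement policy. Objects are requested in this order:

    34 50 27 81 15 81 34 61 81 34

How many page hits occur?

34: fault, frames {34}
50: fault, frames {34,50}
27: fault, frames {34,50,27}
81: fault, frames {34,50,27,81}
15: fault, frames {34,50,27,81,15}
81: hit
34: hit
61: fault, evict 15, frames {34,50,27,81,61}
81: hit
34: hit
Hits: 4.

4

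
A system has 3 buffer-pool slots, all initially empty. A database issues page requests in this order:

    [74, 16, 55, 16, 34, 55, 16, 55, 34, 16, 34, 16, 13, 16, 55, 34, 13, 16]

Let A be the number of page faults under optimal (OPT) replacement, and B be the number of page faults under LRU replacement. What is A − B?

-3

Under OPT: F F F . F . . . . . . . F . . F . . → 6 faults.
Under LRU: F F F . F . . . . . . . F . F F F F → 9 faults.
A − B = 6 − 9 = -3.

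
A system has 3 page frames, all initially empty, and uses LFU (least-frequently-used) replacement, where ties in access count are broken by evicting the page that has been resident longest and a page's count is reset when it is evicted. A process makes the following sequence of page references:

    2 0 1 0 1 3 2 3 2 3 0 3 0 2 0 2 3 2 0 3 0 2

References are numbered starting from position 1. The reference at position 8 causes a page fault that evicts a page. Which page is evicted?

pos 1: 2 → fault, frames [2]
pos 2: 0 → fault, frames [2, 0]
pos 3: 1 → fault, frames [2, 0, 1]
pos 4: 0 → hit
pos 5: 1 → hit
pos 6: 3 → fault, evict 2, frames [0, 1, 3]
pos 7: 2 → fault, evict 3, frames [0, 1, 2]
pos 8: 3 → fault, evict 2, frames [0, 1, 3]
At position 8, page 2 is evicted.

2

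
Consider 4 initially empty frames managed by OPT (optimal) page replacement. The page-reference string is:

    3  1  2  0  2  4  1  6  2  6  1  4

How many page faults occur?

6

3: fault, frames [3]
1: fault, frames [3, 1]
2: fault, frames [3, 1, 2]
0: fault, frames [3, 1, 2, 0]
2: hit
4: fault, evict 0, frames [3, 1, 2, 4]
1: hit
6: fault, evict 3, frames [1, 2, 4, 6]
2: hit
6: hit
1: hit
4: hit
Page faults: 6.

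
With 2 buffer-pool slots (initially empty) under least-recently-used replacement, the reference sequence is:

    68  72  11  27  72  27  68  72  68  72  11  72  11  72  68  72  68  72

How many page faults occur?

68: fault, frames (68)
72: fault, frames (68 72)
11: fault, evict 68, frames (72 11)
27: fault, evict 72, frames (11 27)
72: fault, evict 11, frames (27 72)
27: hit
68: fault, evict 72, frames (27 68)
72: fault, evict 27, frames (68 72)
68: hit
72: hit
11: fault, evict 68, frames (72 11)
72: hit
11: hit
72: hit
68: fault, evict 11, frames (72 68)
72: hit
68: hit
72: hit
Page faults: 9.

9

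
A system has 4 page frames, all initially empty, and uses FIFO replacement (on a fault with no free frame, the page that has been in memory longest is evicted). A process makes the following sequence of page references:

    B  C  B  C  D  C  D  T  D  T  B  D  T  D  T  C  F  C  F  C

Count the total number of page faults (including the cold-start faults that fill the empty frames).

5

B: fault, frames [B]
C: fault, frames [B, C]
B: hit
C: hit
D: fault, frames [B, C, D]
C: hit
D: hit
T: fault, frames [B, C, D, T]
D: hit
T: hit
B: hit
D: hit
T: hit
D: hit
T: hit
C: hit
F: fault, evict B, frames [C, D, T, F]
C: hit
F: hit
C: hit
Page faults: 5.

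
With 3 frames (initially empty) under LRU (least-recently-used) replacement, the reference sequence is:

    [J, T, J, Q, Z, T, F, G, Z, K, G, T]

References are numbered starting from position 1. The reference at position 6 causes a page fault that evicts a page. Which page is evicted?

J

pos 1: J → fault, frames (J)
pos 2: T → fault, frames (J T)
pos 3: J → hit
pos 4: Q → fault, frames (T J Q)
pos 5: Z → fault, evict T, frames (J Q Z)
pos 6: T → fault, evict J, frames (Q Z T)
At position 6, page J is evicted.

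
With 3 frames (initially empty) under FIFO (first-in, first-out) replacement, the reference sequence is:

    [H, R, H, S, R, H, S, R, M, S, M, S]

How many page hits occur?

8

H → miss, frames [H]
R → miss, frames [H, R]
H → hit
S → miss, frames [H, R, S]
R → hit
H → hit
S → hit
R → hit
M → miss, evict H, frames [R, S, M]
S → hit
M → hit
S → hit
Hits: 8.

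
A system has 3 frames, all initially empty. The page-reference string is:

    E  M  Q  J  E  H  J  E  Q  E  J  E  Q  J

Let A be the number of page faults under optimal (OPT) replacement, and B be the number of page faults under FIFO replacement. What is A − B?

Under OPT: F F F F . F . . F . . . . . → 6 faults.
Under FIFO: F F F F F F . . F . F F . . → 9 faults.
A − B = 6 − 9 = -3.

-3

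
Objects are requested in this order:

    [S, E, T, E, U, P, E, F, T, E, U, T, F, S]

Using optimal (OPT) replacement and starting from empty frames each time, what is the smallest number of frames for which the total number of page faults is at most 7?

f=1: 14 faults
f=2: 10 faults
f=3: 8 faults
f=4: 7 faults
f=5: 6 faults
f=6: 6 faults
Smallest f with faults ≤ 7 is 4.

4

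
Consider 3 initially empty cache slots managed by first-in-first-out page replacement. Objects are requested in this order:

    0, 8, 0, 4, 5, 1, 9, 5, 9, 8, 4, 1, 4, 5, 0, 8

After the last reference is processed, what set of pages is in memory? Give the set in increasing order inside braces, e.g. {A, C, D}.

0 -> miss, frames [0]
8 -> miss, frames [0, 8]
0 -> hit
4 -> miss, frames [0, 8, 4]
5 -> miss, evict 0, frames [8, 4, 5]
1 -> miss, evict 8, frames [4, 5, 1]
9 -> miss, evict 4, frames [5, 1, 9]
5 -> hit
9 -> hit
8 -> miss, evict 5, frames [1, 9, 8]
4 -> miss, evict 1, frames [9, 8, 4]
1 -> miss, evict 9, frames [8, 4, 1]
4 -> hit
5 -> miss, evict 8, frames [4, 1, 5]
0 -> miss, evict 4, frames [1, 5, 0]
8 -> miss, evict 1, frames [5, 0, 8]

{0, 5, 8}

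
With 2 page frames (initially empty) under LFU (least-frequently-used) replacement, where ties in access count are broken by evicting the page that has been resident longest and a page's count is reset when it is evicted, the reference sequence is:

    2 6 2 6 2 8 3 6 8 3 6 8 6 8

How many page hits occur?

3

2 -> fault, frames [2]
6 -> fault, frames [2, 6]
2 -> hit
6 -> hit
2 -> hit
8 -> fault, evict 6, frames [2, 8]
3 -> fault, evict 8, frames [2, 3]
6 -> fault, evict 3, frames [2, 6]
8 -> fault, evict 6, frames [2, 8]
3 -> fault, evict 8, frames [2, 3]
6 -> fault, evict 3, frames [2, 6]
8 -> fault, evict 6, frames [2, 8]
6 -> fault, evict 8, frames [2, 6]
8 -> fault, evict 6, frames [2, 8]
Hits: 3.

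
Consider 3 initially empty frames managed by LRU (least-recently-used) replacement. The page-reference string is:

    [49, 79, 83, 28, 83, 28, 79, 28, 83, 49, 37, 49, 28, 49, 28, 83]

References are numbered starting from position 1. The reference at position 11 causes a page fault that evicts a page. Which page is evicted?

28

pos 1: 49: fault, frames {49}
pos 2: 79: fault, frames {49,79}
pos 3: 83: fault, frames {49,79,83}
pos 4: 28: fault, evict 49, frames {79,83,28}
pos 5: 83: hit
pos 6: 28: hit
pos 7: 79: hit
pos 8: 28: hit
pos 9: 83: hit
pos 10: 49: fault, evict 79, frames {28,83,49}
pos 11: 37: fault, evict 28, frames {83,49,37}
At position 11, page 28 is evicted.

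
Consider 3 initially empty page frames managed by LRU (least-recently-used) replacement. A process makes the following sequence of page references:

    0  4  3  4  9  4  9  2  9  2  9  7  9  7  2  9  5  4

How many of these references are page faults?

8

0 -> fault, frames (0)
4 -> fault, frames (0 4)
3 -> fault, frames (0 4 3)
4 -> hit
9 -> fault, evict 0, frames (3 4 9)
4 -> hit
9 -> hit
2 -> fault, evict 3, frames (4 9 2)
9 -> hit
2 -> hit
9 -> hit
7 -> fault, evict 4, frames (2 9 7)
9 -> hit
7 -> hit
2 -> hit
9 -> hit
5 -> fault, evict 7, frames (2 9 5)
4 -> fault, evict 2, frames (9 5 4)
Page faults: 8.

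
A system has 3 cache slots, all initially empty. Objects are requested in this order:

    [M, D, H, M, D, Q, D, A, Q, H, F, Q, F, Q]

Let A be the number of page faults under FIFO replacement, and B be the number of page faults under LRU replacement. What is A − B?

Under FIFO: F F F . . F . F . . F . . . → 6 faults.
Under LRU: F F F . . F . F . F F . . . → 7 faults.
A − B = 6 − 7 = -1.

-1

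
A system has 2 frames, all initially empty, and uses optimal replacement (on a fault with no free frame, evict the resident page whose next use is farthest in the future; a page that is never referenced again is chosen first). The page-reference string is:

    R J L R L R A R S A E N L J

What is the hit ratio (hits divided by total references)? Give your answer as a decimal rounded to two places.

R: miss, frames (R)
J: miss, frames (R J)
L: miss, evict J, frames (R L)
R: hit
L: hit
R: hit
A: miss, evict L, frames (R A)
R: hit
S: miss, evict R, frames (A S)
A: hit
E: miss, evict S, frames (A E)
N: miss, evict E, frames (A N)
L: miss, evict N, frames (A L)
J: miss, evict L, frames (A J)
Hits: 5 of 14 references → 5/14 = 0.3571.

0.36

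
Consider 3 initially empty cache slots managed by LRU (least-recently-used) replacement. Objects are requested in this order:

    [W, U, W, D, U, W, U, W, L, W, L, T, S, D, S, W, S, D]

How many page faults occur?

W → miss, frames [W]
U → miss, frames [W, U]
W → hit
D → miss, frames [U, W, D]
U → hit
W → hit
U → hit
W → hit
L → miss, evict D, frames [U, W, L]
W → hit
L → hit
T → miss, evict U, frames [W, L, T]
S → miss, evict W, frames [L, T, S]
D → miss, evict L, frames [T, S, D]
S → hit
W → miss, evict T, frames [D, S, W]
S → hit
D → hit
Page faults: 8.

8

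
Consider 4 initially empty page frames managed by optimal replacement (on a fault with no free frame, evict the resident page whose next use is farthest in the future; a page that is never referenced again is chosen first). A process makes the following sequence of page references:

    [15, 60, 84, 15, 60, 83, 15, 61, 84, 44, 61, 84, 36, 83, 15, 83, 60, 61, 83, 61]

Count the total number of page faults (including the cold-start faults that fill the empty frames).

9

15 → miss, frames (15)
60 → miss, frames (15 60)
84 → miss, frames (15 60 84)
15 → hit
60 → hit
83 → miss, frames (15 60 84 83)
15 → hit
61 → miss, evict 60, frames (15 84 83 61)
84 → hit
44 → miss, evict 15, frames (84 83 61 44)
61 → hit
84 → hit
36 → miss, evict 44, frames (84 83 61 36)
83 → hit
15 → miss, evict 36, frames (84 83 61 15)
83 → hit
60 → miss, evict 15, frames (84 83 61 60)
61 → hit
83 → hit
61 → hit
Page faults: 9.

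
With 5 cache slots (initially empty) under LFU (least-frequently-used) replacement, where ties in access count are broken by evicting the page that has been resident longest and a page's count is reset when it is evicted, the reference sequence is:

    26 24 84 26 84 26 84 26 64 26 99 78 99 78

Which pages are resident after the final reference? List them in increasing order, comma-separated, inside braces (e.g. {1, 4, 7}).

{26, 64, 78, 84, 99}

26: miss, frames {26}
24: miss, frames {26,24}
84: miss, frames {26,24,84}
26: hit
84: hit
26: hit
84: hit
26: hit
64: miss, frames {26,24,84,64}
26: hit
99: miss, frames {26,24,84,64,99}
78: miss, evict 24, frames {26,84,64,99,78}
99: hit
78: hit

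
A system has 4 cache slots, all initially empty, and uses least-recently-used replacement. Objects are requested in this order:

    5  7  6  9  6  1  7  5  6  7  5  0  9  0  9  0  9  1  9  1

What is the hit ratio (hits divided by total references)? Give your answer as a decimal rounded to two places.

0.55

5 -> fault, frames [5]
7 -> fault, frames [5, 7]
6 -> fault, frames [5, 7, 6]
9 -> fault, frames [5, 7, 6, 9]
6 -> hit
1 -> fault, evict 5, frames [7, 9, 6, 1]
7 -> hit
5 -> fault, evict 9, frames [6, 1, 7, 5]
6 -> hit
7 -> hit
5 -> hit
0 -> fault, evict 1, frames [6, 7, 5, 0]
9 -> fault, evict 6, frames [7, 5, 0, 9]
0 -> hit
9 -> hit
0 -> hit
9 -> hit
1 -> fault, evict 7, frames [5, 0, 9, 1]
9 -> hit
1 -> hit
Hits: 11 of 20 references → 11/20 = 0.5500.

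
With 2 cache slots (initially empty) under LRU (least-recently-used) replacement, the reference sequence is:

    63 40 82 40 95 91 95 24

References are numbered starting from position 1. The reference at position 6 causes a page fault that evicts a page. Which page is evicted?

40

pos 1: 63 → miss, frames {63}
pos 2: 40 → miss, frames {63,40}
pos 3: 82 → miss, evict 63, frames {40,82}
pos 4: 40 → hit
pos 5: 95 → miss, evict 82, frames {40,95}
pos 6: 91 → miss, evict 40, frames {95,91}
At position 6, page 40 is evicted.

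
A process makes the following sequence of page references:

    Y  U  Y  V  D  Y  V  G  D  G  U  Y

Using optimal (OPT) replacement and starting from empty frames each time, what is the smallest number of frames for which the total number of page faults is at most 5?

f=1: 12 faults
f=2: 8 faults
f=3: 6 faults
f=4: 5 faults
f=5: 5 faults
Smallest f with faults ≤ 5 is 4.

4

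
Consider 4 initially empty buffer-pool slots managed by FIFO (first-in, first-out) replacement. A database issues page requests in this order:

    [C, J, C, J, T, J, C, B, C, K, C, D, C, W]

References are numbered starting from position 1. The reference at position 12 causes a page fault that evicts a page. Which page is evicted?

pos 1: C → miss, frames (C)
pos 2: J → miss, frames (C J)
pos 3: C → hit
pos 4: J → hit
pos 5: T → miss, frames (C J T)
pos 6: J → hit
pos 7: C → hit
pos 8: B → miss, frames (C J T B)
pos 9: C → hit
pos 10: K → miss, evict C, frames (J T B K)
pos 11: C → miss, evict J, frames (T B K C)
pos 12: D → miss, evict T, frames (B K C D)
At position 12, page T is evicted.

T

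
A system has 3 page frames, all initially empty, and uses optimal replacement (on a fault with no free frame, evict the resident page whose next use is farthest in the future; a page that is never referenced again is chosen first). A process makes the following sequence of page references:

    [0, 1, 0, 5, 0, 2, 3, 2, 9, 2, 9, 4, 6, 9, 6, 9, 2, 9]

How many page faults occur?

0 -> fault, frames [0]
1 -> fault, frames [0, 1]
0 -> hit
5 -> fault, frames [0, 1, 5]
0 -> hit
2 -> fault, evict 5, frames [0, 1, 2]
3 -> fault, evict 1, frames [0, 2, 3]
2 -> hit
9 -> fault, evict 3, frames [0, 2, 9]
2 -> hit
9 -> hit
4 -> fault, evict 0, frames [2, 9, 4]
6 -> fault, evict 4, frames [2, 9, 6]
9 -> hit
6 -> hit
9 -> hit
2 -> hit
9 -> hit
Page faults: 8.

8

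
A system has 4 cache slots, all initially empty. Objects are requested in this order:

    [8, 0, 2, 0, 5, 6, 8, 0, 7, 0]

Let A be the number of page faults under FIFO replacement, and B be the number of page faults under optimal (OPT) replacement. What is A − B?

Under FIFO: F F F . F F F F F . → 8 faults.
Under OPT: F F F . F F . . F . → 6 faults.
A − B = 8 − 6 = 2.

2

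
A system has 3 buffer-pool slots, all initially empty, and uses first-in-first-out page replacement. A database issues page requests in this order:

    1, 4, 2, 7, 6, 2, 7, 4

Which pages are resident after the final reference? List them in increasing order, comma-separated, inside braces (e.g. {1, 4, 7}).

1 → miss, frames (1)
4 → miss, frames (1 4)
2 → miss, frames (1 4 2)
7 → miss, evict 1, frames (4 2 7)
6 → miss, evict 4, frames (2 7 6)
2 → hit
7 → hit
4 → miss, evict 2, frames (7 6 4)

{4, 6, 7}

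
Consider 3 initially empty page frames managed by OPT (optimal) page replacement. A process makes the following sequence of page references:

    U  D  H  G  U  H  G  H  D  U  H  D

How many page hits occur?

U -> fault, frames {U}
D -> fault, frames {U,D}
H -> fault, frames {U,D,H}
G -> fault, evict D, frames {U,H,G}
U -> hit
H -> hit
G -> hit
H -> hit
D -> fault, evict G, frames {U,H,D}
U -> hit
H -> hit
D -> hit
Hits: 7.

7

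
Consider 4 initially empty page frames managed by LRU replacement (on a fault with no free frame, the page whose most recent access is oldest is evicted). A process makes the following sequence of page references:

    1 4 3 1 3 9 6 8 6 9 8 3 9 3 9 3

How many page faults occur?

1 -> miss, frames (1)
4 -> miss, frames (1 4)
3 -> miss, frames (1 4 3)
1 -> hit
3 -> hit
9 -> miss, frames (4 1 3 9)
6 -> miss, evict 4, frames (1 3 9 6)
8 -> miss, evict 1, frames (3 9 6 8)
6 -> hit
9 -> hit
8 -> hit
3 -> hit
9 -> hit
3 -> hit
9 -> hit
3 -> hit
Page faults: 6.

6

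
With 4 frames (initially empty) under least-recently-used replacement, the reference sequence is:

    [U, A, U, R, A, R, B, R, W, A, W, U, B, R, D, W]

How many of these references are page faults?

U: miss, frames (U)
A: miss, frames (U A)
U: hit
R: miss, frames (A U R)
A: hit
R: hit
B: miss, frames (U A R B)
R: hit
W: miss, evict U, frames (A B R W)
A: hit
W: hit
U: miss, evict B, frames (R A W U)
B: miss, evict R, frames (A W U B)
R: miss, evict A, frames (W U B R)
D: miss, evict W, frames (U B R D)
W: miss, evict U, frames (B R D W)
Page faults: 10.

10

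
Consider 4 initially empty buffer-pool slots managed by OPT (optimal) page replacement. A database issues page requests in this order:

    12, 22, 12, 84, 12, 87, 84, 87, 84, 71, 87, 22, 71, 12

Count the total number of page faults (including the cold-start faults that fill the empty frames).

5

12 -> miss, frames (12)
22 -> miss, frames (12 22)
12 -> hit
84 -> miss, frames (12 22 84)
12 -> hit
87 -> miss, frames (12 22 84 87)
84 -> hit
87 -> hit
84 -> hit
71 -> miss, evict 84, frames (12 22 87 71)
87 -> hit
22 -> hit
71 -> hit
12 -> hit
Page faults: 5.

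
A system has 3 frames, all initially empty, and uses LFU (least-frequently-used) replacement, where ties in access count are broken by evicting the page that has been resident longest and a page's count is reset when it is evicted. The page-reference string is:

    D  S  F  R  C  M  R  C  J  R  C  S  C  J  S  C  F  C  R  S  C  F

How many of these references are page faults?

D -> fault, frames [D]
S -> fault, frames [D, S]
F -> fault, frames [D, S, F]
R -> fault, evict D, frames [S, F, R]
C -> fault, evict S, frames [F, R, C]
M -> fault, evict F, frames [R, C, M]
R -> hit
C -> hit
J -> fault, evict M, frames [R, C, J]
R -> hit
C -> hit
S -> fault, evict J, frames [R, C, S]
C -> hit
J -> fault, evict S, frames [R, C, J]
S -> fault, evict J, frames [R, C, S]
C -> hit
F -> fault, evict S, frames [R, C, F]
C -> hit
R -> hit
S -> fault, evict F, frames [R, C, S]
C -> hit
F -> fault, evict S, frames [R, C, F]
Page faults: 13.

13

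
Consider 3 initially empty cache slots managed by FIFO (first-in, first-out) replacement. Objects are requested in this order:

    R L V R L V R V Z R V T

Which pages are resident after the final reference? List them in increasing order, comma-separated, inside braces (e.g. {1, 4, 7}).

R: fault, frames [R]
L: fault, frames [R, L]
V: fault, frames [R, L, V]
R: hit
L: hit
V: hit
R: hit
V: hit
Z: fault, evict R, frames [L, V, Z]
R: fault, evict L, frames [V, Z, R]
V: hit
T: fault, evict V, frames [Z, R, T]

{R, T, Z}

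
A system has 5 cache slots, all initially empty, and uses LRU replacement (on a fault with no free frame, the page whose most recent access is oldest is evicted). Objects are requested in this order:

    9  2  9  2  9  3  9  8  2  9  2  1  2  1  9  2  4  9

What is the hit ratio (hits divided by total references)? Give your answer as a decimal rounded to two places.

0.67

9: miss, frames {9}
2: miss, frames {9,2}
9: hit
2: hit
9: hit
3: miss, frames {2,9,3}
9: hit
8: miss, frames {2,3,9,8}
2: hit
9: hit
2: hit
1: miss, frames {3,8,9,2,1}
2: hit
1: hit
9: hit
2: hit
4: miss, evict 3, frames {8,1,9,2,4}
9: hit
Hits: 12 of 18 references → 12/18 = 0.6667.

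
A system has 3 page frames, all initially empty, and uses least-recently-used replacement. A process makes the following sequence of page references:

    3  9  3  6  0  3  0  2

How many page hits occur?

3 -> miss, frames {3}
9 -> miss, frames {3,9}
3 -> hit
6 -> miss, frames {9,3,6}
0 -> miss, evict 9, frames {3,6,0}
3 -> hit
0 -> hit
2 -> miss, evict 6, frames {3,0,2}
Hits: 3.

3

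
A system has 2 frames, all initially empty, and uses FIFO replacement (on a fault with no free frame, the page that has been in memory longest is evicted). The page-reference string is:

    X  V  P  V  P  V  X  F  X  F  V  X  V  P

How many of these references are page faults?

X -> miss, frames (X)
V -> miss, frames (X V)
P -> miss, evict X, frames (V P)
V -> hit
P -> hit
V -> hit
X -> miss, evict V, frames (P X)
F -> miss, evict P, frames (X F)
X -> hit
F -> hit
V -> miss, evict X, frames (F V)
X -> miss, evict F, frames (V X)
V -> hit
P -> miss, evict V, frames (X P)
Page faults: 8.

8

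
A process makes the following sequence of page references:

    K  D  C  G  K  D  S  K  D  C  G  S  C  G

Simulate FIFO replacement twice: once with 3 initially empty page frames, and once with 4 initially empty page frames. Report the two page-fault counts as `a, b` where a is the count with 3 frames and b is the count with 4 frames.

9, 10

3 frames: F F F F F F F . . F F . . . → 9 faults.
4 frames: F F F F . . F F F F F F . . → 10 faults.
10 > 9: adding a frame increased faults — Belady's anomaly.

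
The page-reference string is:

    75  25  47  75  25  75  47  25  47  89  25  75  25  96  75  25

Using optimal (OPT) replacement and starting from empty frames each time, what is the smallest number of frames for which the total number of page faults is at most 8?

f=1: 16 faults
f=2: 9 faults
f=3: 5 faults
f=4: 5 faults
f=5: 5 faults
Smallest f with faults ≤ 8 is 3.

3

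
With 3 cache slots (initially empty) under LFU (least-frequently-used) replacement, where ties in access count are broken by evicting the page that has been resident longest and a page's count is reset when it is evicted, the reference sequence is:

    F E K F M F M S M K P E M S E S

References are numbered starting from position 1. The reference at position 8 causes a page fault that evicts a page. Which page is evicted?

K

pos 1: F: miss, frames (F)
pos 2: E: miss, frames (F E)
pos 3: K: miss, frames (F E K)
pos 4: F: hit
pos 5: M: miss, evict E, frames (F K M)
pos 6: F: hit
pos 7: M: hit
pos 8: S: miss, evict K, frames (F M S)
At position 8, page K is evicted.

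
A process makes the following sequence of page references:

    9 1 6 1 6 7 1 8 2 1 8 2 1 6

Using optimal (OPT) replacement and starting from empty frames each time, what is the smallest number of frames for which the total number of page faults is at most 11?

2

f=1: 14 faults
f=2: 9 faults
f=3: 7 faults
f=4: 6 faults
f=5: 6 faults
f=6: 6 faults
Smallest f with faults ≤ 11 is 2.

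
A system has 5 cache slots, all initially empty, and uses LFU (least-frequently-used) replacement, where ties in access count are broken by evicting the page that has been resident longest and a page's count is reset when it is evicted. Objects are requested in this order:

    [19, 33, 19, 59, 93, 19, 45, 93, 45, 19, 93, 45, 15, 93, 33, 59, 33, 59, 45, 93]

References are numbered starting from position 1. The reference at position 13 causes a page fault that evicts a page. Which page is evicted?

pos 1: 19: miss, frames (19)
pos 2: 33: miss, frames (19 33)
pos 3: 19: hit
pos 4: 59: miss, frames (19 33 59)
pos 5: 93: miss, frames (19 33 59 93)
pos 6: 19: hit
pos 7: 45: miss, frames (19 33 59 93 45)
pos 8: 93: hit
pos 9: 45: hit
pos 10: 19: hit
pos 11: 93: hit
pos 12: 45: hit
pos 13: 15: miss, evict 33, frames (19 59 93 45 15)
At position 13, page 33 is evicted.

33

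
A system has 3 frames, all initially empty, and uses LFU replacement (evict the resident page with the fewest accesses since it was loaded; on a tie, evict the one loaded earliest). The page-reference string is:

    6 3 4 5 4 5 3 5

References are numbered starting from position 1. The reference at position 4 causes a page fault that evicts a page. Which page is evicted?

pos 1: 6 -> miss, frames {6}
pos 2: 3 -> miss, frames {6,3}
pos 3: 4 -> miss, frames {6,3,4}
pos 4: 5 -> miss, evict 6, frames {3,4,5}
At position 4, page 6 is evicted.

6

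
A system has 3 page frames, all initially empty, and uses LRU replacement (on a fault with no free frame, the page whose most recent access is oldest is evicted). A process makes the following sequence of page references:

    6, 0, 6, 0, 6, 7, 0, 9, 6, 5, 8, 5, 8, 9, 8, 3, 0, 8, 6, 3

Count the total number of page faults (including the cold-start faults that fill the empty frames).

6 -> miss, frames (6)
0 -> miss, frames (6 0)
6 -> hit
0 -> hit
6 -> hit
7 -> miss, frames (0 6 7)
0 -> hit
9 -> miss, evict 6, frames (7 0 9)
6 -> miss, evict 7, frames (0 9 6)
5 -> miss, evict 0, frames (9 6 5)
8 -> miss, evict 9, frames (6 5 8)
5 -> hit
8 -> hit
9 -> miss, evict 6, frames (5 8 9)
8 -> hit
3 -> miss, evict 5, frames (9 8 3)
0 -> miss, evict 9, frames (8 3 0)
8 -> hit
6 -> miss, evict 3, frames (0 8 6)
3 -> miss, evict 0, frames (8 6 3)
Page faults: 12.

12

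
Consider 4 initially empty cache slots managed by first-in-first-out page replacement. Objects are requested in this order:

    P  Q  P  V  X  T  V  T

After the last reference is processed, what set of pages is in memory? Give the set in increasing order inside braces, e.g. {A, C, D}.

P -> fault, frames [P]
Q -> fault, frames [P, Q]
P -> hit
V -> fault, frames [P, Q, V]
X -> fault, frames [P, Q, V, X]
T -> fault, evict P, frames [Q, V, X, T]
V -> hit
T -> hit

{Q, T, V, X}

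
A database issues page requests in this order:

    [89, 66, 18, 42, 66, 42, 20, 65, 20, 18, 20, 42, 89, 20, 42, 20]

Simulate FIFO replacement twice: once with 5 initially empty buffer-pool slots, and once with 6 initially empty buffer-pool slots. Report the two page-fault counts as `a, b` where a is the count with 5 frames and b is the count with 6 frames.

5 frames: F F F F . . F F . . . . F . . . → 7 faults.
6 frames: F F F F . . F F . . . . . . . . → 6 faults.
6 < 7: adding a frame reduced faults, as is typical.

7, 6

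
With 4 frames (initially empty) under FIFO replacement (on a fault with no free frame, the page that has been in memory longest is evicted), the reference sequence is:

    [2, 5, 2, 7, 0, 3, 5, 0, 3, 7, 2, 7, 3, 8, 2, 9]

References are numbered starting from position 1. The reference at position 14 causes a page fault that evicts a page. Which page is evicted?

pos 1: 2 → fault, frames (2)
pos 2: 5 → fault, frames (2 5)
pos 3: 2 → hit
pos 4: 7 → fault, frames (2 5 7)
pos 5: 0 → fault, frames (2 5 7 0)
pos 6: 3 → fault, evict 2, frames (5 7 0 3)
pos 7: 5 → hit
pos 8: 0 → hit
pos 9: 3 → hit
pos 10: 7 → hit
pos 11: 2 → fault, evict 5, frames (7 0 3 2)
pos 12: 7 → hit
pos 13: 3 → hit
pos 14: 8 → fault, evict 7, frames (0 3 2 8)
At position 14, page 7 is evicted.

7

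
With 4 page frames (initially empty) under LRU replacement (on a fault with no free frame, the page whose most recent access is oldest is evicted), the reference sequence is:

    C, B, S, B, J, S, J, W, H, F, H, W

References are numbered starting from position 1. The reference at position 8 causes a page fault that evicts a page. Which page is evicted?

pos 1: C: fault, frames (C)
pos 2: B: fault, frames (C B)
pos 3: S: fault, frames (C B S)
pos 4: B: hit
pos 5: J: fault, frames (C S B J)
pos 6: S: hit
pos 7: J: hit
pos 8: W: fault, evict C, frames (B S J W)
At position 8, page C is evicted.

C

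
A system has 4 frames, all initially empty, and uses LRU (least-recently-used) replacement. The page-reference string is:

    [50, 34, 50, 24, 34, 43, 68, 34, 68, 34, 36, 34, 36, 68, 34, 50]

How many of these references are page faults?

7

50 → fault, frames (50)
34 → fault, frames (50 34)
50 → hit
24 → fault, frames (34 50 24)
34 → hit
43 → fault, frames (50 24 34 43)
68 → fault, evict 50, frames (24 34 43 68)
34 → hit
68 → hit
34 → hit
36 → fault, evict 24, frames (43 68 34 36)
34 → hit
36 → hit
68 → hit
34 → hit
50 → fault, evict 43, frames (36 68 34 50)
Page faults: 7.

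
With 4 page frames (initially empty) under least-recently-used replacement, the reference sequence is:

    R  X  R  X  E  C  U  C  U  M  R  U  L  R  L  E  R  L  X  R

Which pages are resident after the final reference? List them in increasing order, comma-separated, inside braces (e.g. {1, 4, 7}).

R -> miss, frames [R]
X -> miss, frames [R, X]
R -> hit
X -> hit
E -> miss, frames [R, X, E]
C -> miss, frames [R, X, E, C]
U -> miss, evict R, frames [X, E, C, U]
C -> hit
U -> hit
M -> miss, evict X, frames [E, C, U, M]
R -> miss, evict E, frames [C, U, M, R]
U -> hit
L -> miss, evict C, frames [M, R, U, L]
R -> hit
L -> hit
E -> miss, evict M, frames [U, R, L, E]
R -> hit
L -> hit
X -> miss, evict U, frames [E, R, L, X]
R -> hit

{E, L, R, X}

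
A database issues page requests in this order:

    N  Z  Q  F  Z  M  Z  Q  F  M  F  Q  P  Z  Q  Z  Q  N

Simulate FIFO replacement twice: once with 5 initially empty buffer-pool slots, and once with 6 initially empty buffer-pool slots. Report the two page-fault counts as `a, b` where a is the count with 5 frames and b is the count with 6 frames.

5 frames: F F F F . F . . . . . . F . . . . F → 7 faults.
6 frames: F F F F . F . . . . . . F . . . . . → 6 faults.
6 < 7: adding a frame reduced faults, as is typical.

7, 6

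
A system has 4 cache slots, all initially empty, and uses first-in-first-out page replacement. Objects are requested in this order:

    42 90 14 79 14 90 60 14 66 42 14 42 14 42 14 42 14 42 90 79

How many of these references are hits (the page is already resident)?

10

42 → miss, frames [42]
90 → miss, frames [42, 90]
14 → miss, frames [42, 90, 14]
79 → miss, frames [42, 90, 14, 79]
14 → hit
90 → hit
60 → miss, evict 42, frames [90, 14, 79, 60]
14 → hit
66 → miss, evict 90, frames [14, 79, 60, 66]
42 → miss, evict 14, frames [79, 60, 66, 42]
14 → miss, evict 79, frames [60, 66, 42, 14]
42 → hit
14 → hit
42 → hit
14 → hit
42 → hit
14 → hit
42 → hit
90 → miss, evict 60, frames [66, 42, 14, 90]
79 → miss, evict 66, frames [42, 14, 90, 79]
Hits: 10.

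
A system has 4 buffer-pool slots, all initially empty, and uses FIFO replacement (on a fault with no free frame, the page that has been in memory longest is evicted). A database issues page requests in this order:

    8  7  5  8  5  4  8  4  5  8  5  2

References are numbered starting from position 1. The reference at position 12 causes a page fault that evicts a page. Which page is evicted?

8

pos 1: 8: miss, frames (8)
pos 2: 7: miss, frames (8 7)
pos 3: 5: miss, frames (8 7 5)
pos 4: 8: hit
pos 5: 5: hit
pos 6: 4: miss, frames (8 7 5 4)
pos 7: 8: hit
pos 8: 4: hit
pos 9: 5: hit
pos 10: 8: hit
pos 11: 5: hit
pos 12: 2: miss, evict 8, frames (7 5 4 2)
At position 12, page 8 is evicted.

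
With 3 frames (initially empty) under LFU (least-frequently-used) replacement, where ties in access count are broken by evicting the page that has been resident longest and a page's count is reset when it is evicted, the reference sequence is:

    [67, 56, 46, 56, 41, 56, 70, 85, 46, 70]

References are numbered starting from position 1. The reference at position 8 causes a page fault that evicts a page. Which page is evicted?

pos 1: 67 → fault, frames [67]
pos 2: 56 → fault, frames [67, 56]
pos 3: 46 → fault, frames [67, 56, 46]
pos 4: 56 → hit
pos 5: 41 → fault, evict 67, frames [56, 46, 41]
pos 6: 56 → hit
pos 7: 70 → fault, evict 46, frames [56, 41, 70]
pos 8: 85 → fault, evict 41, frames [56, 70, 85]
At position 8, page 41 is evicted.

41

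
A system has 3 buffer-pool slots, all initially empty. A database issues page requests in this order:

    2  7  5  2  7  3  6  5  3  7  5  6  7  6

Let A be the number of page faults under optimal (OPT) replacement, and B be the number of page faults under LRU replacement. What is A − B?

-2

Under OPT: F F F . . F F . . F . . . . → 6 faults.
Under LRU: F F F . . F F F . F . F . . → 8 faults.
A − B = 6 − 8 = -2.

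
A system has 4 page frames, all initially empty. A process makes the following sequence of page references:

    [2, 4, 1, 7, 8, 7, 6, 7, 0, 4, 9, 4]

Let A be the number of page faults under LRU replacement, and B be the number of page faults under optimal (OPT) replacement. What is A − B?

Under LRU: F F F F F . F . F F F . → 9 faults.
Under OPT: F F F F F . F . F . F . → 8 faults.
A − B = 9 − 8 = 1.

1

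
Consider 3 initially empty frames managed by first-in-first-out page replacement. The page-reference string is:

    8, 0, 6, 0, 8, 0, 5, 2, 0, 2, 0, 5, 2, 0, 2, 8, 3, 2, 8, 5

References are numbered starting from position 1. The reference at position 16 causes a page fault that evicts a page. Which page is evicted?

5

pos 1: 8 -> fault, frames (8)
pos 2: 0 -> fault, frames (8 0)
pos 3: 6 -> fault, frames (8 0 6)
pos 4: 0 -> hit
pos 5: 8 -> hit
pos 6: 0 -> hit
pos 7: 5 -> fault, evict 8, frames (0 6 5)
pos 8: 2 -> fault, evict 0, frames (6 5 2)
pos 9: 0 -> fault, evict 6, frames (5 2 0)
pos 10: 2 -> hit
pos 11: 0 -> hit
pos 12: 5 -> hit
pos 13: 2 -> hit
pos 14: 0 -> hit
pos 15: 2 -> hit
pos 16: 8 -> fault, evict 5, frames (2 0 8)
At position 16, page 5 is evicted.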